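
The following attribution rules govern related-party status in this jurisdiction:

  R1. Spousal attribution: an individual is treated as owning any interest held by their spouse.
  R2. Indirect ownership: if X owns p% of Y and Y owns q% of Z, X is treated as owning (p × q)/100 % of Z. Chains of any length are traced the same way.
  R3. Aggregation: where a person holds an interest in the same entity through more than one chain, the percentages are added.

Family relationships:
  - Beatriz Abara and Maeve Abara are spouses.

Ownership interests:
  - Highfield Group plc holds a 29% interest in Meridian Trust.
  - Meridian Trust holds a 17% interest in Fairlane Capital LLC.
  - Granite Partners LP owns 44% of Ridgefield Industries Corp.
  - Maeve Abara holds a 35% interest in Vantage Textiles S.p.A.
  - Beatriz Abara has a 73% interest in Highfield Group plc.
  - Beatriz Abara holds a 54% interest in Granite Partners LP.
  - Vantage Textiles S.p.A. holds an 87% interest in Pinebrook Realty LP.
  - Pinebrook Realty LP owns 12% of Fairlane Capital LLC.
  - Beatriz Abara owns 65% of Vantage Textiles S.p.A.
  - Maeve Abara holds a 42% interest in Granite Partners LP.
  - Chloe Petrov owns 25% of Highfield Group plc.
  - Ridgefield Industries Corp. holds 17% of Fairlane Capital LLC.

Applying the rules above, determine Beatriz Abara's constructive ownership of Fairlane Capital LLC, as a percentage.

21.2197%

By spousal attribution (R1), Beatriz Abara is treated as also owning Maeve Abara's interest in Granite Partners LP, giving 54% + 42% = 96%.
By spousal attribution (R1), Beatriz Abara is treated as also owning Maeve Abara's interest in Vantage Textiles S.p.A, giving 65% + 35% = 100%.
Chain via Highfield Group plc → Meridian Trust (R2): 73% × 29% × 17% = 3.5989% of Fairlane Capital LLC.
Chain via Granite Partners LP → Ridgefield Industries Corp. (R2): 96% × 44% × 17% = 7.1808% of Fairlane Capital LLC.
Chain via Vantage Textiles S.p.A. → Pinebrook Realty LP (R2): 100% × 87% × 12% = 10.44% of Fairlane Capital LLC.
Aggregating (R3): 3.5989% + 7.1808% + 10.44% = 21.2197%.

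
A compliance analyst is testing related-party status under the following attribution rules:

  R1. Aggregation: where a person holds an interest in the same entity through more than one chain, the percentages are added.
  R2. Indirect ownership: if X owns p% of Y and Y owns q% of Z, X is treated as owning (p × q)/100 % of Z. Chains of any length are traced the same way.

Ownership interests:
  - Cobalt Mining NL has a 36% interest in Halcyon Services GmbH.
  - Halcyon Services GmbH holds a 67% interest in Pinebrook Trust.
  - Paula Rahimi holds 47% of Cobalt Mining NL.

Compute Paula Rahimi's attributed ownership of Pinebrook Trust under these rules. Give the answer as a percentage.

Chain via Cobalt Mining NL → Halcyon Services GmbH (R2): 47% × 36% × 67% = 11.3364% of Pinebrook Trust.

11.3364%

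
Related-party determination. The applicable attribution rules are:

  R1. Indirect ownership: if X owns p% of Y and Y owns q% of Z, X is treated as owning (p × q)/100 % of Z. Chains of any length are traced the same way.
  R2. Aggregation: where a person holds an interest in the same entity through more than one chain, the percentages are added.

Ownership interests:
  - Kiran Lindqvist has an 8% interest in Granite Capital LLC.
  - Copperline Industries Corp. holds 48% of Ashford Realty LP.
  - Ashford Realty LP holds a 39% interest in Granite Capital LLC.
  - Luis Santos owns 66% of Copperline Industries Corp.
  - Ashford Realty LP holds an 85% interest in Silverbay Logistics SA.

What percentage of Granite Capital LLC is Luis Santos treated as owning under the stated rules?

Chain via Copperline Industries Corp. → Ashford Realty LP (R1): 66% × 48% × 39% = 12.3552% of Granite Capital LLC.

12.3552%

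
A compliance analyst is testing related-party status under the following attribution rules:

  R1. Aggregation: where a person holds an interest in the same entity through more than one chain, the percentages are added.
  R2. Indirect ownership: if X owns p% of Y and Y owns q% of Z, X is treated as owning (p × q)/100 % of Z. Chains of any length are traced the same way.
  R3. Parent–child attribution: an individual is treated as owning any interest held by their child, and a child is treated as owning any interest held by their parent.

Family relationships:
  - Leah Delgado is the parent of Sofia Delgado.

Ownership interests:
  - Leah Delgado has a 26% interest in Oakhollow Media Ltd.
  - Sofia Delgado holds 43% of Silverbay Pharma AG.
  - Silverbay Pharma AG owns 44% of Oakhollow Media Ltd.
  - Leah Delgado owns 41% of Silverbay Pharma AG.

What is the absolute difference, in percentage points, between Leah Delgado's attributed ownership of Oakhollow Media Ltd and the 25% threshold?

By parent–child attribution (R3), Leah Delgado is treated as also owning Sofia Delgado's interest in Silverbay Pharma AG, giving 41% + 43% = 84%.
Chain via Silverbay Pharma AG (R2): 84% × 44% = 36.96% of Oakhollow Media Ltd.
Direct interest in Oakhollow Media Ltd: 26%.
Aggregating (R1): 36.96% + 26% = 62.96%.
62.96% exceeds the 25% threshold by 37.96 percentage points.

37.96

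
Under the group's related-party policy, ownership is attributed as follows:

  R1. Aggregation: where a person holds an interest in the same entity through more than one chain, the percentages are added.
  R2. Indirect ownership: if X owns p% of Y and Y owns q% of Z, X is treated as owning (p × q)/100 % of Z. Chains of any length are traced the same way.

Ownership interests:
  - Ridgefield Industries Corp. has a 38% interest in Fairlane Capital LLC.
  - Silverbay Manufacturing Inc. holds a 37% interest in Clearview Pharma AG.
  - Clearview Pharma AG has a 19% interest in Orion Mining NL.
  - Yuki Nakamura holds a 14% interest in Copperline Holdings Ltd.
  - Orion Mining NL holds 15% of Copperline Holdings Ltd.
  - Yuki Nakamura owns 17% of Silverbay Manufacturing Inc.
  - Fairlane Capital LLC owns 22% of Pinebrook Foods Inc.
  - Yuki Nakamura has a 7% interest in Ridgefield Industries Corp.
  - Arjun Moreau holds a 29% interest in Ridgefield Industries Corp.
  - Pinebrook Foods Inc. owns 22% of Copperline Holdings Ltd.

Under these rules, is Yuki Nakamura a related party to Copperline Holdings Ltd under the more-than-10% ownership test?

Chain via Silverbay Manufacturing Inc. → Clearview Pharma AG → Orion Mining NL (R2): 17% × 37% × 19% × 15% = 0.179265% of Copperline Holdings Ltd.
Chain via Ridgefield Industries Corp. → Fairlane Capital LLC → Pinebrook Foods Inc. (R2): 7% × 38% × 22% × 22% = 0.128744% of Copperline Holdings Ltd.
Direct interest in Copperline Holdings Ltd: 14%.
Aggregating (R1): 0.179265% + 0.128744% + 14% = 14.308009%.
14.308009% exceeds the 10% threshold, so Yuki is a related party to Copperline Holdings Ltd.

Yes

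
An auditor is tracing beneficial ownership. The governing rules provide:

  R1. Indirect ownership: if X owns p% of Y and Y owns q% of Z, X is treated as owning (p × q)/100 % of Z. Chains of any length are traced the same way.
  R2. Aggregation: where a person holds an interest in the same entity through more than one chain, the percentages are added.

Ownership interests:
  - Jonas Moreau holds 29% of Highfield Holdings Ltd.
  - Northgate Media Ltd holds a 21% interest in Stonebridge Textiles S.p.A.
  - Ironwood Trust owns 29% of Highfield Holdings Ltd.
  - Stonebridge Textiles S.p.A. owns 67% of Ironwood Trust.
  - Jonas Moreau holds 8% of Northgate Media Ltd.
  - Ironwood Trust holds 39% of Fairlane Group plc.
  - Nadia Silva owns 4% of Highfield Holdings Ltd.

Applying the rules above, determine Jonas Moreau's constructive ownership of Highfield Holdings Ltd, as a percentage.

Chain via Northgate Media Ltd → Stonebridge Textiles S.p.A. → Ironwood Trust (R1): 8% × 21% × 67% × 29% = 0.326424% of Highfield Holdings Ltd.
Direct interest in Highfield Holdings Ltd: 29%.
Aggregating (R2): 0.326424% + 29% = 29.326424%.

29.326424%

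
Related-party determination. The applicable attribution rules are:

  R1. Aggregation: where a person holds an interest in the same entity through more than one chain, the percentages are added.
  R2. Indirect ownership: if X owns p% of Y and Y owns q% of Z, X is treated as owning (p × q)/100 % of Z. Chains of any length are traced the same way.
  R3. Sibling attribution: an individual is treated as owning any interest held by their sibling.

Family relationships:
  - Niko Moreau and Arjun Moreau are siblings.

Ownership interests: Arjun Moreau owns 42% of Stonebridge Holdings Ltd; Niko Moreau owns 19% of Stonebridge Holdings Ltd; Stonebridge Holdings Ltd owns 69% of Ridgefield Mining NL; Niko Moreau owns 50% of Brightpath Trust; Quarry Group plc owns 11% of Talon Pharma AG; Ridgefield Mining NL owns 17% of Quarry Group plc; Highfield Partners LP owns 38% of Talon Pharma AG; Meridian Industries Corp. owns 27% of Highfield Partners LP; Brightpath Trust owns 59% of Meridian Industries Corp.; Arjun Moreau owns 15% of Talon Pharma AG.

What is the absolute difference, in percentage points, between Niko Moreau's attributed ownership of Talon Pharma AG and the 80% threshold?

61.186217

By sibling attribution (R3), Niko Moreau is treated as also owning Arjun Moreau's interest in Stonebridge Holdings Ltd, giving 19% + 42% = 61%.
By sibling attribution (R3), Niko Moreau is treated as owning Arjun Moreau's 15% interest in Talon Pharma AG.
Chain via Stonebridge Holdings Ltd → Ridgefield Mining NL → Quarry Group plc (R2): 61% × 69% × 17% × 11% = 0.787083% of Talon Pharma AG.
Chain via Brightpath Trust → Meridian Industries Corp. → Highfield Partners LP (R2): 50% × 59% × 27% × 38% = 3.0267% of Talon Pharma AG.
Direct interest in Talon Pharma AG: 15%.
Aggregating (R1): 0.787083% + 3.0267% + 15% = 18.813783%.
18.813783% falls short of the 80% threshold by 61.186217 percentage points.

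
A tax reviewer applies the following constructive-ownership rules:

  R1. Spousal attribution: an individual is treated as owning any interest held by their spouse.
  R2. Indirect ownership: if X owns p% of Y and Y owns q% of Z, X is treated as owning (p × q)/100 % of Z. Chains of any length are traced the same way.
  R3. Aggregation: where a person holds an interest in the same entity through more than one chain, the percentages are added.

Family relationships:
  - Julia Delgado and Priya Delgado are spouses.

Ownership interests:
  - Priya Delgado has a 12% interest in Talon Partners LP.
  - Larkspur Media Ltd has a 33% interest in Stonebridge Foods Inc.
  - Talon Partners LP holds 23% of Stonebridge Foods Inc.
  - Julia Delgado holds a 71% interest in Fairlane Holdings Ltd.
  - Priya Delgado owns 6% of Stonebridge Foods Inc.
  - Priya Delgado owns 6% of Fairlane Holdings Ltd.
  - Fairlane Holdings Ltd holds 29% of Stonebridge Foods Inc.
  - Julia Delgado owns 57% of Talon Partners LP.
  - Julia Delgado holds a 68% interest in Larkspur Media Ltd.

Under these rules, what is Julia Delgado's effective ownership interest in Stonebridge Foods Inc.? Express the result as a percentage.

66.64%

By spousal attribution (R1), Julia Delgado is treated as also owning Priya Delgado's interest in Fairlane Holdings Ltd, giving 71% + 6% = 77%.
By spousal attribution (R1), Julia Delgado is treated as also owning Priya Delgado's interest in Talon Partners LP, giving 57% + 12% = 69%.
By spousal attribution (R1), Julia Delgado is treated as owning Priya Delgado's 6% interest in Stonebridge Foods Inc.
Chain via Fairlane Holdings Ltd (R2): 77% × 29% = 22.33% of Stonebridge Foods Inc.
Chain via Larkspur Media Ltd (R2): 68% × 33% = 22.44% of Stonebridge Foods Inc.
Chain via Talon Partners LP (R2): 69% × 23% = 15.87% of Stonebridge Foods Inc.
Direct interest in Stonebridge Foods Inc: 6%.
Aggregating (R3): 22.33% + 22.44% + 15.87% + 6% = 66.64%.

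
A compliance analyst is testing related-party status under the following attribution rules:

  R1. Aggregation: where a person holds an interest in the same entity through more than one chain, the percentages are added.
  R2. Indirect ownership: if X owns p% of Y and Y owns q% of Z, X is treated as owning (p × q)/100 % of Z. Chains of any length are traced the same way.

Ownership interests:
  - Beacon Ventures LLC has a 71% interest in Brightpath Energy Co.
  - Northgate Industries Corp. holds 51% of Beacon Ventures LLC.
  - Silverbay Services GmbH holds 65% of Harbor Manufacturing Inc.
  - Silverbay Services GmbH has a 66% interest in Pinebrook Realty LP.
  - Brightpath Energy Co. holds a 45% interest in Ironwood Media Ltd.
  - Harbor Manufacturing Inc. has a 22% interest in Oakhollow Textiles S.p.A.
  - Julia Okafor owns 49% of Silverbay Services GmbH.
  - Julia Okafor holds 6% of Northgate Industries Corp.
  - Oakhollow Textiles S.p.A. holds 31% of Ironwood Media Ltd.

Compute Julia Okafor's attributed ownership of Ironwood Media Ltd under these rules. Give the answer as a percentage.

Chain via Silverbay Services GmbH → Harbor Manufacturing Inc. → Oakhollow Textiles S.p.A. (R2): 49% × 65% × 22% × 31% = 2.17217% of Ironwood Media Ltd.
Chain via Northgate Industries Corp. → Beacon Ventures LLC → Brightpath Energy Co. (R2): 6% × 51% × 71% × 45% = 0.97767% of Ironwood Media Ltd.
Aggregating (R1): 2.17217% + 0.97767% = 3.14984%.

3.14984%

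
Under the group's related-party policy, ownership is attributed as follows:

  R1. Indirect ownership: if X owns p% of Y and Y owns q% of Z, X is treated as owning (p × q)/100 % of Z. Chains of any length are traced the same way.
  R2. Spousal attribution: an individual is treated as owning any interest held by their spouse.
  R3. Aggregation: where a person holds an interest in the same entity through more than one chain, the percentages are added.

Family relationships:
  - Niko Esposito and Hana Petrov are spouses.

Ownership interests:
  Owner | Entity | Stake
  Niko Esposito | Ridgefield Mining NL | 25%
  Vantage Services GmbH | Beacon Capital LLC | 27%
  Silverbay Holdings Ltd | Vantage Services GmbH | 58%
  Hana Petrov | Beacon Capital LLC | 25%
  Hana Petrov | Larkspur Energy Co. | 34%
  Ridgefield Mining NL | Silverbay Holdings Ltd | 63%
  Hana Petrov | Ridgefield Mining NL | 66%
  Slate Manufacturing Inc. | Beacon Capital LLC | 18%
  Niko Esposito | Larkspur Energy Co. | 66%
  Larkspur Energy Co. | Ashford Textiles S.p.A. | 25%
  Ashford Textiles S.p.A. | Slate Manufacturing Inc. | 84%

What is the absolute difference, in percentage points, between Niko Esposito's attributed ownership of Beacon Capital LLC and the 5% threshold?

32.757878

By spousal attribution (R2), Niko Esposito is treated as also owning Hana Petrov's interest in Larkspur Energy Co, giving 66% + 34% = 100%.
By spousal attribution (R2), Niko Esposito is treated as also owning Hana Petrov's interest in Ridgefield Mining NL, giving 25% + 66% = 91%.
By spousal attribution (R2), Niko Esposito is treated as owning Hana Petrov's 25% interest in Beacon Capital LLC.
Chain via Larkspur Energy Co. → Ashford Textiles S.p.A. → Slate Manufacturing Inc. (R1): 100% × 25% × 84% × 18% = 3.78% of Beacon Capital LLC.
Chain via Ridgefield Mining NL → Silverbay Holdings Ltd → Vantage Services GmbH (R1): 91% × 63% × 58% × 27% = 8.977878% of Beacon Capital LLC.
Direct interest in Beacon Capital LLC: 25%.
Aggregating (R3): 3.78% + 8.977878% + 25% = 37.757878%.
37.757878% exceeds the 5% threshold by 32.757878 percentage points.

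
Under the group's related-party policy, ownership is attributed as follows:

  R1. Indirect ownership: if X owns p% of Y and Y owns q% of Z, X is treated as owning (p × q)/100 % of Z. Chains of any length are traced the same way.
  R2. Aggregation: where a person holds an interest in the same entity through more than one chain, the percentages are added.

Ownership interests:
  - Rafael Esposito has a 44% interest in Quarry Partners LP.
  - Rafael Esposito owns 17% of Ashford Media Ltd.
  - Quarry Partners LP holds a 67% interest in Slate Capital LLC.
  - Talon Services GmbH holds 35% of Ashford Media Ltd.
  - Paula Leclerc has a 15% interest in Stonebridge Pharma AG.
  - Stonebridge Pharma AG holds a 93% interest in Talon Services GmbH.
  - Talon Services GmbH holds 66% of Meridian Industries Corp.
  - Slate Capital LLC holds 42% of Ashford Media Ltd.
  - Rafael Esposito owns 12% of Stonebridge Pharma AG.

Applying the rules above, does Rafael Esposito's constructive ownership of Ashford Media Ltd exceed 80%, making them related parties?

No

Chain via Quarry Partners LP → Slate Capital LLC (R1): 44% × 67% × 42% = 12.3816% of Ashford Media Ltd.
Chain via Stonebridge Pharma AG → Talon Services GmbH (R1): 12% × 93% × 35% = 3.906% of Ashford Media Ltd.
Direct interest in Ashford Media Ltd: 17%.
Aggregating (R2): 12.3816% + 3.906% + 17% = 33.2876%.
33.2876% does not exceed the 80% threshold, so Rafael is not a related party to Ashford Media Ltd.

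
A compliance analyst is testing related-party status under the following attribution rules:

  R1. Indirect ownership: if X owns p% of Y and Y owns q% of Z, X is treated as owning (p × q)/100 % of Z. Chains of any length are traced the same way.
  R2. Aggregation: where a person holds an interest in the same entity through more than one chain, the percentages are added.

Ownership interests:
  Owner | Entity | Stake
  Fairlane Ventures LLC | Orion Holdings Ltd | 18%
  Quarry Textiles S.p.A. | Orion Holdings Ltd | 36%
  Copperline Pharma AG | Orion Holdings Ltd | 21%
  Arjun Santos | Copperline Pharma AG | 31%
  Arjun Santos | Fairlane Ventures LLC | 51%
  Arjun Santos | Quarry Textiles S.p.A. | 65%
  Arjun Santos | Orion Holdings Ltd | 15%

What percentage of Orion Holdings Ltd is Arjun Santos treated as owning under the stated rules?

Chain via Fairlane Ventures LLC (R1): 51% × 18% = 9.18% of Orion Holdings Ltd.
Chain via Copperline Pharma AG (R1): 31% × 21% = 6.51% of Orion Holdings Ltd.
Chain via Quarry Textiles S.p.A. (R1): 65% × 36% = 23.4% of Orion Holdings Ltd.
Direct interest in Orion Holdings Ltd: 15%.
Aggregating (R2): 9.18% + 6.51% + 23.4% + 15% = 54.09%.

54.09%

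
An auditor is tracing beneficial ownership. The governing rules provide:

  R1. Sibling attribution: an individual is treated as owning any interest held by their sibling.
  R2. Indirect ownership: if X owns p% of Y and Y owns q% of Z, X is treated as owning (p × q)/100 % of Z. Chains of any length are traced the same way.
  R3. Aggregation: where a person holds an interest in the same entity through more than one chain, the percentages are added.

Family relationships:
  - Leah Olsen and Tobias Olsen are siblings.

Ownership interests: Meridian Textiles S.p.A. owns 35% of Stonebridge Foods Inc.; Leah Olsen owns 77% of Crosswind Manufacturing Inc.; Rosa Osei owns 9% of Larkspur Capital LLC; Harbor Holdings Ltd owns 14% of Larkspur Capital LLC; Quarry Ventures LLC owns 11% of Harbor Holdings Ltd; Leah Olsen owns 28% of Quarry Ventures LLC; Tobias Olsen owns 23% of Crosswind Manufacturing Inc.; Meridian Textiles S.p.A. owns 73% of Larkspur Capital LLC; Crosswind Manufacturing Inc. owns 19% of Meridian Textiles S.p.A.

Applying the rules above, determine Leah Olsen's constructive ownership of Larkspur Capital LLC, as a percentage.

14.3012%

By sibling attribution (R1), Leah Olsen is treated as also owning Tobias Olsen's interest in Crosswind Manufacturing Inc, giving 77% + 23% = 100%.
Chain via Crosswind Manufacturing Inc. → Meridian Textiles S.p.A. (R2): 100% × 19% × 73% = 13.87% of Larkspur Capital LLC.
Chain via Quarry Ventures LLC → Harbor Holdings Ltd (R2): 28% × 11% × 14% = 0.4312% of Larkspur Capital LLC.
Aggregating (R3): 13.87% + 0.4312% = 14.3012%.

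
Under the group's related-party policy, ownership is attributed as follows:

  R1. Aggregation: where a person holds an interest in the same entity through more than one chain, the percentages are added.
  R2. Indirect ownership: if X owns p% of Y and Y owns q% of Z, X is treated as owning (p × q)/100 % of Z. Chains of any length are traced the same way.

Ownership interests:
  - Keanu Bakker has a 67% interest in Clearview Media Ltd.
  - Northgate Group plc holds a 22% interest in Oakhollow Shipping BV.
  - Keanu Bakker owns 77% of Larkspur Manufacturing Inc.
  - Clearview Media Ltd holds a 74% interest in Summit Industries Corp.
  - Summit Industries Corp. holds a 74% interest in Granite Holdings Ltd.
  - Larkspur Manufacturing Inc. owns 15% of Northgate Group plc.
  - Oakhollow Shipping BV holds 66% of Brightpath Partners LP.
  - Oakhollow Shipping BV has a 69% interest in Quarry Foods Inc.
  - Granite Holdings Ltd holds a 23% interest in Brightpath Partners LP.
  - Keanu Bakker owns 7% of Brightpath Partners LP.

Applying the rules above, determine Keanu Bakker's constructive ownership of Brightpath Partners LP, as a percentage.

Chain via Clearview Media Ltd → Summit Industries Corp. → Granite Holdings Ltd (R2): 67% × 74% × 74% × 23% = 8.438516% of Brightpath Partners LP.
Chain via Larkspur Manufacturing Inc. → Northgate Group plc → Oakhollow Shipping BV (R2): 77% × 15% × 22% × 66% = 1.67706% of Brightpath Partners LP.
Direct interest in Brightpath Partners LP: 7%.
Aggregating (R1): 8.438516% + 1.67706% + 7% = 17.115576%.

17.115576%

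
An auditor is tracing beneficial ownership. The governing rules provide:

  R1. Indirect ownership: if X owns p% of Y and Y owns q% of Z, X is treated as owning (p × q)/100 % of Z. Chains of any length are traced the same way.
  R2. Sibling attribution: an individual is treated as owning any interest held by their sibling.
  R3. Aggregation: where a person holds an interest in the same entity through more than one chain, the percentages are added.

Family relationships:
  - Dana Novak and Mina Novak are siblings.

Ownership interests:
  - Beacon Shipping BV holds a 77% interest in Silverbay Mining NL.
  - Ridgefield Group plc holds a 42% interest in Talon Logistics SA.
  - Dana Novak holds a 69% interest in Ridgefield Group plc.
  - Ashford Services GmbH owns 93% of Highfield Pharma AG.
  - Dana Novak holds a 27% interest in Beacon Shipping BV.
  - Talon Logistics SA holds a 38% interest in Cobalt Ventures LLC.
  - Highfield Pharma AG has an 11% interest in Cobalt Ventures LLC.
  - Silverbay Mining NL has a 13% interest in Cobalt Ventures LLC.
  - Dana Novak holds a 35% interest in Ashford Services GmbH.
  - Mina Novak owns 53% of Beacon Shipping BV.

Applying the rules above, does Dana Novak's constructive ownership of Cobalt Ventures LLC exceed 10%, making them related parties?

Yes

By sibling attribution (R2), Dana Novak is treated as also owning Mina Novak's interest in Beacon Shipping BV, giving 27% + 53% = 80%.
Chain via Beacon Shipping BV → Silverbay Mining NL (R1): 80% × 77% × 13% = 8.008% of Cobalt Ventures LLC.
Chain via Ashford Services GmbH → Highfield Pharma AG (R1): 35% × 93% × 11% = 3.5805% of Cobalt Ventures LLC.
Chain via Ridgefield Group plc → Talon Logistics SA (R1): 69% × 42% × 38% = 11.0124% of Cobalt Ventures LLC.
Aggregating (R3): 8.008% + 3.5805% + 11.0124% = 22.6009%.
22.6009% exceeds the 10% threshold, so Dana is a related party to Cobalt Ventures LLC.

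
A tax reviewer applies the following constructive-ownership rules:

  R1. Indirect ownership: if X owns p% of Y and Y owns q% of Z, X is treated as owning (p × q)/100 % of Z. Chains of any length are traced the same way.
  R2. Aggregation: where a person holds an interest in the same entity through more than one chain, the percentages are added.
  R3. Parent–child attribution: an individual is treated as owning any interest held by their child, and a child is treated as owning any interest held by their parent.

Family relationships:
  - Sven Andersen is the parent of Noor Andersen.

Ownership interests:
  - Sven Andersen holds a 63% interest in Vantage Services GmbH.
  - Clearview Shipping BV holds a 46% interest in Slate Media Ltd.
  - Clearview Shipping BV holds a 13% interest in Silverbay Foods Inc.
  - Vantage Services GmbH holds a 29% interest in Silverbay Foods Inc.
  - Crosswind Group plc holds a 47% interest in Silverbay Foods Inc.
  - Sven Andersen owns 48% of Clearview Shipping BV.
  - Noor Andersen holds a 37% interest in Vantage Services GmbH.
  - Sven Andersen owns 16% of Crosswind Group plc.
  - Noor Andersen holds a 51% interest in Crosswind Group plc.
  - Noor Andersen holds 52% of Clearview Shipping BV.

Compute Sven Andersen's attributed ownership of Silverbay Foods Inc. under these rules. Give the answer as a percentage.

73.49%

By parent–child attribution (R3), Sven Andersen is treated as also owning Noor Andersen's interest in Vantage Services GmbH, giving 63% + 37% = 100%.
By parent–child attribution (R3), Sven Andersen is treated as also owning Noor Andersen's interest in Crosswind Group plc, giving 16% + 51% = 67%.
By parent–child attribution (R3), Sven Andersen is treated as also owning Noor Andersen's interest in Clearview Shipping BV, giving 48% + 52% = 100%.
Chain via Vantage Services GmbH (R1): 100% × 29% = 29% of Silverbay Foods Inc.
Chain via Crosswind Group plc (R1): 67% × 47% = 31.49% of Silverbay Foods Inc.
Chain via Clearview Shipping BV (R1): 100% × 13% = 13% of Silverbay Foods Inc.
Aggregating (R2): 29% + 31.49% + 13% = 73.49%.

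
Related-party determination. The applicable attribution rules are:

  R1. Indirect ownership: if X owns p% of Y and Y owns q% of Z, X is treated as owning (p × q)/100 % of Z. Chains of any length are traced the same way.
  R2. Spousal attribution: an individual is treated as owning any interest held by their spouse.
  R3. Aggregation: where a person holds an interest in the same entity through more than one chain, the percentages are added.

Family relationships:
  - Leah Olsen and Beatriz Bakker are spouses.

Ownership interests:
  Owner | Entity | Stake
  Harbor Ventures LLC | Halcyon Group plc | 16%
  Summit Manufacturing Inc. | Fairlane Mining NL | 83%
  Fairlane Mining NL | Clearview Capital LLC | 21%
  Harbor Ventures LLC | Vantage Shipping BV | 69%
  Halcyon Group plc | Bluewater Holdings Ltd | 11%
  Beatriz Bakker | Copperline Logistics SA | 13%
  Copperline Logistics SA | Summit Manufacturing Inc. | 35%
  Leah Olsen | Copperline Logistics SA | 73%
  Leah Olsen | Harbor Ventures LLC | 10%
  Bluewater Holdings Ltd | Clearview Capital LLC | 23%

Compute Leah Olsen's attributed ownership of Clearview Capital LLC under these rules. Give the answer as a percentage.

By spousal attribution (R2), Leah Olsen is treated as also owning Beatriz Bakker's interest in Copperline Logistics SA, giving 73% + 13% = 86%.
Chain via Copperline Logistics SA → Summit Manufacturing Inc. → Fairlane Mining NL (R1): 86% × 35% × 83% × 21% = 5.24643% of Clearview Capital LLC.
Chain via Harbor Ventures LLC → Halcyon Group plc → Bluewater Holdings Ltd (R1): 10% × 16% × 11% × 23% = 0.04048% of Clearview Capital LLC.
Aggregating (R3): 5.24643% + 0.04048% = 5.28691%.

5.28691%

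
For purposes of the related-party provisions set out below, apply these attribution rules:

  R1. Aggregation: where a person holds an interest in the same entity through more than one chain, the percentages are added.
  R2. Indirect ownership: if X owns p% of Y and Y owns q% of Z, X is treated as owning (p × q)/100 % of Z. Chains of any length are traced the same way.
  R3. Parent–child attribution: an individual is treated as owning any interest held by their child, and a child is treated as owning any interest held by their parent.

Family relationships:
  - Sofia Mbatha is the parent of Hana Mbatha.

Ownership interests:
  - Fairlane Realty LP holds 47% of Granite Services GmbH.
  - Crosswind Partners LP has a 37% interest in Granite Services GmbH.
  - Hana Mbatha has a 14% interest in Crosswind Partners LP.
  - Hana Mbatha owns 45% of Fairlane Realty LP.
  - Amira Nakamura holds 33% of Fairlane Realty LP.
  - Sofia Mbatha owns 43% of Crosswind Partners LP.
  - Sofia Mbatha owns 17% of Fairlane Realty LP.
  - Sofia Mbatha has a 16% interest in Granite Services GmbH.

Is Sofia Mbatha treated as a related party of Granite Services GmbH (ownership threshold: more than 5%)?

Yes

By parent–child attribution (R3), Sofia Mbatha is treated as also owning Hana Mbatha's interest in Fairlane Realty LP, giving 17% + 45% = 62%.
By parent–child attribution (R3), Sofia Mbatha is treated as also owning Hana Mbatha's interest in Crosswind Partners LP, giving 43% + 14% = 57%.
Chain via Fairlane Realty LP (R2): 62% × 47% = 29.14% of Granite Services GmbH.
Chain via Crosswind Partners LP (R2): 57% × 37% = 21.09% of Granite Services GmbH.
Direct interest in Granite Services GmbH: 16%.
Aggregating (R1): 29.14% + 21.09% + 16% = 66.23%.
66.23% exceeds the 5% threshold, so Sofia is a related party to Granite Services GmbH.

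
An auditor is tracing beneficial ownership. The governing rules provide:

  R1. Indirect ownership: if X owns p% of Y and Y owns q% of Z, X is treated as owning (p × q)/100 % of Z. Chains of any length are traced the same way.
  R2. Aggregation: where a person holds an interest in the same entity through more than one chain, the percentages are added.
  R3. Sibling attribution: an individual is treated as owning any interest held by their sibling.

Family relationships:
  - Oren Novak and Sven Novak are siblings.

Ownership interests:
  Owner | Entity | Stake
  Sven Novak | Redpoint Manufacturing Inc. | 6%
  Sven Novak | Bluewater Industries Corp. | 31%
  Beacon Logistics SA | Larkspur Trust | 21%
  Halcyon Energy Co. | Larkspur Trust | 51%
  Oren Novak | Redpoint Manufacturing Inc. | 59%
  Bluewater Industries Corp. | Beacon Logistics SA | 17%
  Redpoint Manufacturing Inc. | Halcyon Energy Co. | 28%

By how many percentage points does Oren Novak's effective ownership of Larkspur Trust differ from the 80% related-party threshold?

69.6113

By sibling attribution (R3), Oren Novak is treated as also owning Sven Novak's interest in Redpoint Manufacturing Inc, giving 59% + 6% = 65%.
By sibling attribution (R3), Oren Novak is treated as owning Sven Novak's 31% interest in Bluewater Industries Corp.
Chain via Redpoint Manufacturing Inc. → Halcyon Energy Co. (R1): 65% × 28% × 51% = 9.282% of Larkspur Trust.
Chain via Bluewater Industries Corp. → Beacon Logistics SA (R1): 31% × 17% × 21% = 1.1067% of Larkspur Trust.
Aggregating (R2): 9.282% + 1.1067% = 10.3887%.
10.3887% falls short of the 80% threshold by 69.6113 percentage points.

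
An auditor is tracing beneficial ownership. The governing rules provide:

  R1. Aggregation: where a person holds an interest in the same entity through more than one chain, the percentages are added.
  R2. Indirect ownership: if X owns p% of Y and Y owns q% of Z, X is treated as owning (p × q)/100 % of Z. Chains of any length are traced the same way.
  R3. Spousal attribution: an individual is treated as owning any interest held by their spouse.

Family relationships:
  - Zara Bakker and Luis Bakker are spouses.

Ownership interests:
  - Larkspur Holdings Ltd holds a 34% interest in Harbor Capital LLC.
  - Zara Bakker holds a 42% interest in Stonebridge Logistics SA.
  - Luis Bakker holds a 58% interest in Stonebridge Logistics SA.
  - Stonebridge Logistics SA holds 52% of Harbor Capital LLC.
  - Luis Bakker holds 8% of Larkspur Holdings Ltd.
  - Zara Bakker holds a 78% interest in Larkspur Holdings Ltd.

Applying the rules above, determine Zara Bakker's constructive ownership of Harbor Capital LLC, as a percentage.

By spousal attribution (R3), Zara Bakker is treated as also owning Luis Bakker's interest in Stonebridge Logistics SA, giving 42% + 58% = 100%.
By spousal attribution (R3), Zara Bakker is treated as also owning Luis Bakker's interest in Larkspur Holdings Ltd, giving 78% + 8% = 86%.
Chain via Stonebridge Logistics SA (R2): 100% × 52% = 52% of Harbor Capital LLC.
Chain via Larkspur Holdings Ltd (R2): 86% × 34% = 29.24% of Harbor Capital LLC.
Aggregating (R1): 52% + 29.24% = 81.24%.

81.24%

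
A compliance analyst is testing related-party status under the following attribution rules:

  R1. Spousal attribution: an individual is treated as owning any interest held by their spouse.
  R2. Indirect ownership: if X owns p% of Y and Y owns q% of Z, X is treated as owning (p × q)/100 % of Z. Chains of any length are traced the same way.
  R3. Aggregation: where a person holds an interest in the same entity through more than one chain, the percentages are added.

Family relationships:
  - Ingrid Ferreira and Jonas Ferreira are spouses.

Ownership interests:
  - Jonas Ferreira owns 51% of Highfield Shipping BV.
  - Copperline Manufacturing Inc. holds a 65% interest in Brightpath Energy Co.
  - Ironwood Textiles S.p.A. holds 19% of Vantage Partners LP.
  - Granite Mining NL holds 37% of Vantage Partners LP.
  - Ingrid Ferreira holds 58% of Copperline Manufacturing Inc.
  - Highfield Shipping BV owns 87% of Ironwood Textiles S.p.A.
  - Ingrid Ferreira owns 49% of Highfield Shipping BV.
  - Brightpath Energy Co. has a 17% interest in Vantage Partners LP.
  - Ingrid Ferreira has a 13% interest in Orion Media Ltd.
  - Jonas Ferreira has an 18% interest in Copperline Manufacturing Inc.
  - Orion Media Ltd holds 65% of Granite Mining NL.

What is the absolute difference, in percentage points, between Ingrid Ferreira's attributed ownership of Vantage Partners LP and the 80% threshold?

51.9455

By spousal attribution (R1), Ingrid Ferreira is treated as also owning Jonas Ferreira's interest in Copperline Manufacturing Inc, giving 58% + 18% = 76%.
By spousal attribution (R1), Ingrid Ferreira is treated as also owning Jonas Ferreira's interest in Highfield Shipping BV, giving 49% + 51% = 100%.
Chain via Orion Media Ltd → Granite Mining NL (R2): 13% × 65% × 37% = 3.1265% of Vantage Partners LP.
Chain via Copperline Manufacturing Inc. → Brightpath Energy Co. (R2): 76% × 65% × 17% = 8.398% of Vantage Partners LP.
Chain via Highfield Shipping BV → Ironwood Textiles S.p.A. (R2): 100% × 87% × 19% = 16.53% of Vantage Partners LP.
Aggregating (R3): 3.1265% + 8.398% + 16.53% = 28.0545%.
28.0545% falls short of the 80% threshold by 51.9455 percentage points.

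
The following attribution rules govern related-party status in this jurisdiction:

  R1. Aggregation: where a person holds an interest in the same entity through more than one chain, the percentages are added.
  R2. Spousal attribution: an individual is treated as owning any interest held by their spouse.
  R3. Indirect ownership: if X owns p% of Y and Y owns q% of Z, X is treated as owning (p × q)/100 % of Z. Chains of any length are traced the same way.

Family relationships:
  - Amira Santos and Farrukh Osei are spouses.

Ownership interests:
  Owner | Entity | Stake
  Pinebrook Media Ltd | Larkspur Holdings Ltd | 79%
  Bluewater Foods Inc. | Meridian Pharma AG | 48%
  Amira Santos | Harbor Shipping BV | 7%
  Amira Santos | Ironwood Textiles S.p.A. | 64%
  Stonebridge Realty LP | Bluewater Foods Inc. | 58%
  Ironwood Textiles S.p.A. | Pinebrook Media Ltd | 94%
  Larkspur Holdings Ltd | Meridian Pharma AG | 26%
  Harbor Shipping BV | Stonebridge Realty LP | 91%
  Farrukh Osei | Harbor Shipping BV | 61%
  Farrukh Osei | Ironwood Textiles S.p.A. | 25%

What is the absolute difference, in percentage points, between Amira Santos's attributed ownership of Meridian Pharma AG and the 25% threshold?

9.411156

By spousal attribution (R2), Amira Santos is treated as also owning Farrukh Osei's interest in Ironwood Textiles S.p.A, giving 64% + 25% = 89%.
By spousal attribution (R2), Amira Santos is treated as also owning Farrukh Osei's interest in Harbor Shipping BV, giving 7% + 61% = 68%.
Chain via Ironwood Textiles S.p.A. → Pinebrook Media Ltd → Larkspur Holdings Ltd (R3): 89% × 94% × 79% × 26% = 17.183764% of Meridian Pharma AG.
Chain via Harbor Shipping BV → Stonebridge Realty LP → Bluewater Foods Inc. (R3): 68% × 91% × 58% × 48% = 17.227392% of Meridian Pharma AG.
Aggregating (R1): 17.183764% + 17.227392% = 34.411156%.
34.411156% exceeds the 25% threshold by 9.411156 percentage points.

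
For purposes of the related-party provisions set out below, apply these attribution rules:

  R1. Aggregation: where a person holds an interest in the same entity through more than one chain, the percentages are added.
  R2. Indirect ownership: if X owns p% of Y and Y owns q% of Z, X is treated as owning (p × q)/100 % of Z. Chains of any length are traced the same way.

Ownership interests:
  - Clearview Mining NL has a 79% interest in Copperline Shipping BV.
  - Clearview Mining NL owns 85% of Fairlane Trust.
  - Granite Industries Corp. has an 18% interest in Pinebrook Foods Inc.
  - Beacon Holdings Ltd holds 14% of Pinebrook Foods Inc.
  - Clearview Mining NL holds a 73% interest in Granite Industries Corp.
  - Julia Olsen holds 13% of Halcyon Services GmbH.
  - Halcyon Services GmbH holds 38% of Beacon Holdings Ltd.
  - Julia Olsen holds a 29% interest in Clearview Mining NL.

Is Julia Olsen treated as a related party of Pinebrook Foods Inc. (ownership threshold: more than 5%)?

Chain via Clearview Mining NL → Granite Industries Corp. (R2): 29% × 73% × 18% = 3.8106% of Pinebrook Foods Inc.
Chain via Halcyon Services GmbH → Beacon Holdings Ltd (R2): 13% × 38% × 14% = 0.6916% of Pinebrook Foods Inc.
Aggregating (R1): 3.8106% + 0.6916% = 4.5022%.
4.5022% does not exceed the 5% threshold, so Julia is not a related party to Pinebrook Foods Inc.

No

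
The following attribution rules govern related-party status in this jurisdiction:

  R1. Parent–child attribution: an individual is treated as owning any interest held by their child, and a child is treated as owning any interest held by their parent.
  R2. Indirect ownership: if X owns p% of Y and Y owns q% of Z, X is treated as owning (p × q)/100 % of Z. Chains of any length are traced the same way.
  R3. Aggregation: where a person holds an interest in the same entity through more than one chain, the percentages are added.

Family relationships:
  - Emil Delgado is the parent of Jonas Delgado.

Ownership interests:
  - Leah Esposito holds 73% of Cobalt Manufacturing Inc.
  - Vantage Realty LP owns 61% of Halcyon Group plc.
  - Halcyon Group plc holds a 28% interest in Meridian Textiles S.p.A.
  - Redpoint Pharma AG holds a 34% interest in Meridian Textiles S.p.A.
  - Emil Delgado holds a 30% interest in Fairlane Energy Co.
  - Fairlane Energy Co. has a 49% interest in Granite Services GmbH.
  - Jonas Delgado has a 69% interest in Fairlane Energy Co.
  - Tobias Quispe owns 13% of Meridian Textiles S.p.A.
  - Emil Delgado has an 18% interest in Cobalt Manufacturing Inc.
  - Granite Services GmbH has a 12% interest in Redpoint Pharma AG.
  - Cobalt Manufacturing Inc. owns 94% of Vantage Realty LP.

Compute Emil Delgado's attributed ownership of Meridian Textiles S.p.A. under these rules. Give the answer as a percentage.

4.869144%

By parent–child attribution (R1), Emil Delgado is treated as also owning Jonas Delgado's interest in Fairlane Energy Co, giving 30% + 69% = 99%.
Chain via Fairlane Energy Co. → Granite Services GmbH → Redpoint Pharma AG (R2): 99% × 49% × 12% × 34% = 1.979208% of Meridian Textiles S.p.A.
Chain via Cobalt Manufacturing Inc. → Vantage Realty LP → Halcyon Group plc (R2): 18% × 94% × 61% × 28% = 2.889936% of Meridian Textiles S.p.A.
Aggregating (R3): 1.979208% + 2.889936% = 4.869144%.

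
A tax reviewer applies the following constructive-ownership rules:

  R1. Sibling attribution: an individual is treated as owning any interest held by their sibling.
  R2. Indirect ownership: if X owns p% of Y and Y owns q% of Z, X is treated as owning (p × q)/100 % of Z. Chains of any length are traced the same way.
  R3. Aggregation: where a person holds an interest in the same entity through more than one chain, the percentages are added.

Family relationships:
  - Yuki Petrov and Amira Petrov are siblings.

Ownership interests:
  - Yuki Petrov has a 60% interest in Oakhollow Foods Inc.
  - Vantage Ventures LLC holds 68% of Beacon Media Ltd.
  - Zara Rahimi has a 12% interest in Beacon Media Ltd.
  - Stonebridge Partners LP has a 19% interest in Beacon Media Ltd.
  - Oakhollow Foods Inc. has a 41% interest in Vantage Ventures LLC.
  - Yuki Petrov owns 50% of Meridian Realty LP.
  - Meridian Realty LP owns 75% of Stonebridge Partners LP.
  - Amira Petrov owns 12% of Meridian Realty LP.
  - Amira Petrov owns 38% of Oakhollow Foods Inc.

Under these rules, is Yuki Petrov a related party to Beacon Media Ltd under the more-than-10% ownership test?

Yes

By sibling attribution (R1), Yuki Petrov is treated as also owning Amira Petrov's interest in Oakhollow Foods Inc, giving 60% + 38% = 98%.
By sibling attribution (R1), Yuki Petrov is treated as also owning Amira Petrov's interest in Meridian Realty LP, giving 50% + 12% = 62%.
Chain via Oakhollow Foods Inc. → Vantage Ventures LLC (R2): 98% × 41% × 68% = 27.3224% of Beacon Media Ltd.
Chain via Meridian Realty LP → Stonebridge Partners LP (R2): 62% × 75% × 19% = 8.835% of Beacon Media Ltd.
Aggregating (R3): 27.3224% + 8.835% = 36.1574%.
36.1574% exceeds the 10% threshold, so Yuki is a related party to Beacon Media Ltd.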